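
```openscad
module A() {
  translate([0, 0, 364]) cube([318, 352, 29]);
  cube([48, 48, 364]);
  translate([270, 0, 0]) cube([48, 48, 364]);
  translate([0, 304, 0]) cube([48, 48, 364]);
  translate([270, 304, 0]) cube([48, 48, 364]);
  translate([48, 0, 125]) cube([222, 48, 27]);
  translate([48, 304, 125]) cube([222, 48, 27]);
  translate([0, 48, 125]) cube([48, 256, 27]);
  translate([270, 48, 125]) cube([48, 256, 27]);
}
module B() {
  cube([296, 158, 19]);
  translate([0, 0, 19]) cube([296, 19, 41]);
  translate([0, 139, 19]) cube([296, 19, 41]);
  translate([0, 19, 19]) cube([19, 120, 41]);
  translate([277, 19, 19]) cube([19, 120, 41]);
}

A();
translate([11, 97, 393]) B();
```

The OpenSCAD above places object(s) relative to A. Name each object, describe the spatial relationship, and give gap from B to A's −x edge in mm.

A is a stool. B is an open box. The open box is on top of the stool, centred. The gap from the open box to the stool's −x edge is 11 mm.

The open box's min-x is at 11; the stool's min-x is 0; gap = 11 mm.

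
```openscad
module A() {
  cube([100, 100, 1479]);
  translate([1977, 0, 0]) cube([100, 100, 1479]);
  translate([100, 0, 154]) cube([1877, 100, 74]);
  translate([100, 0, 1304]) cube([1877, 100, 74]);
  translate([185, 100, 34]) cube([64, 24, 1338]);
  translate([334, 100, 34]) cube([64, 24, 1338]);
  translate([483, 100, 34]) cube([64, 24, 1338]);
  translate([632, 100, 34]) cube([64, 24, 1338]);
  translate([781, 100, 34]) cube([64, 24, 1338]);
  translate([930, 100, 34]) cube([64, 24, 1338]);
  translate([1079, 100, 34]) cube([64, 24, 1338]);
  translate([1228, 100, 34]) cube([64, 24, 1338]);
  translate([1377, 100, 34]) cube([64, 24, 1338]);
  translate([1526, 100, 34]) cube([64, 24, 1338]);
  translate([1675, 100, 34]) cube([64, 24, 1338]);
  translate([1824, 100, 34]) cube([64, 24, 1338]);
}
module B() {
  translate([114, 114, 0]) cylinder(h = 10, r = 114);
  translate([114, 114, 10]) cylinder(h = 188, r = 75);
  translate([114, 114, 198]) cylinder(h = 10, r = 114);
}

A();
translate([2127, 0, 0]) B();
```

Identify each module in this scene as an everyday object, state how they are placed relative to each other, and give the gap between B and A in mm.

The spool's nearest face is 50 mm from the fence section's +x face.

A is a fence section. B is a spool. The spool is on the floor beside the fence section on its +x side. The gap between the spool and the fence section is 50 mm.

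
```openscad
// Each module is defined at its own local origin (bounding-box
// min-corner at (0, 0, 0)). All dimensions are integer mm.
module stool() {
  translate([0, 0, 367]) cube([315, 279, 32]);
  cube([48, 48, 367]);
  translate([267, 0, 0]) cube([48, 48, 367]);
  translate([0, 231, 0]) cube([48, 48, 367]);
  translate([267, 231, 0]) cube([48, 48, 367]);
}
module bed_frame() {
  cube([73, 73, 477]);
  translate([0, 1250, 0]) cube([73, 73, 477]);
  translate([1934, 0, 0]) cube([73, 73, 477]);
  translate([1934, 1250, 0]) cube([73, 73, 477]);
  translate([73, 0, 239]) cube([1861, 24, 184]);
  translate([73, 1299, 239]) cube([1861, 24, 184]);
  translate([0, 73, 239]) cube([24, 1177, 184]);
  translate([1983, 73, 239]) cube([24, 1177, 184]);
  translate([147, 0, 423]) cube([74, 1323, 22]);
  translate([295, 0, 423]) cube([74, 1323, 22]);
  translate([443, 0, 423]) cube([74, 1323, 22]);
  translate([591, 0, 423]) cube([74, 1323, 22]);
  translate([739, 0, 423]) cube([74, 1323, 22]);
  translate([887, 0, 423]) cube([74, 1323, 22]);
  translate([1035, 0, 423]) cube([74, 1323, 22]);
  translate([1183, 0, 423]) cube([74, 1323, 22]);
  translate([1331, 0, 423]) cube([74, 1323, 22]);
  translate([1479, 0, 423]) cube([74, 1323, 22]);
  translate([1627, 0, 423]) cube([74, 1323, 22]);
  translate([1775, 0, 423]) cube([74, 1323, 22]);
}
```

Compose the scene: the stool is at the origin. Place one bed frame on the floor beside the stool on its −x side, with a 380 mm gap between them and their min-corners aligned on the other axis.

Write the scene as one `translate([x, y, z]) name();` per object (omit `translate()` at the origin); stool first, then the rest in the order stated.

stool();
translate([-2387, 0, 0]) bed_frame();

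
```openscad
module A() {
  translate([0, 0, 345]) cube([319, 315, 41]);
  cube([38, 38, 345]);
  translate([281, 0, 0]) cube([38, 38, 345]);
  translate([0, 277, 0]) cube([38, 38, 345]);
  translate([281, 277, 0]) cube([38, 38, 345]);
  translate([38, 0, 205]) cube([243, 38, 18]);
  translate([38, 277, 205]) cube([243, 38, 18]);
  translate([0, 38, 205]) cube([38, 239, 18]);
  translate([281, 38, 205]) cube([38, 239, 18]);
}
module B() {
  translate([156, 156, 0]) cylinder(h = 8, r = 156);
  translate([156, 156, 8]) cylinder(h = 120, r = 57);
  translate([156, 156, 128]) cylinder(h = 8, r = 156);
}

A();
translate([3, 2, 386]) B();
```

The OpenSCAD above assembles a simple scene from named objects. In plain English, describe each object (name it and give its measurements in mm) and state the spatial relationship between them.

A is a four-legged stool. The seat is 319×315 mm, 41 mm thick, top at z = 386 mm. It stands on four square legs, each 38×38 mm in cross-section, from z = 0 to the seat underside, each flush with a corner of the seat. Four stretchers, 38 mm wide and 18 mm tall, connect adjacent legs with their undersides at z = 205 mm, each running between the inner faces of the legs it joins and aligned with the legs' outer faces on the other axis.

B is a spool: two coaxial disc flanges of radius 156 mm and thickness 8 mm, joined by a core cylinder of radius 57 mm and height 120 mm. The lower flange rests on z = 0 and the three cylinders share a vertical axis.

The spool is on top of the stool.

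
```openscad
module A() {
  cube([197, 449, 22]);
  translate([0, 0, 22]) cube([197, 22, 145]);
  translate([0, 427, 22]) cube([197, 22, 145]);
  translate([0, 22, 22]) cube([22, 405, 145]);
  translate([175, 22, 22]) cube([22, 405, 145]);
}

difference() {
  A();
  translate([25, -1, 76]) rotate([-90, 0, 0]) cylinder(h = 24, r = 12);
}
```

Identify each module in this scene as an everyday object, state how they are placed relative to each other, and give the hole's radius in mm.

The subtracted cylinder has r = 12 mm.

A is an open box. The open box has a circular hole through its front wall. The hole's radius is 12 mm.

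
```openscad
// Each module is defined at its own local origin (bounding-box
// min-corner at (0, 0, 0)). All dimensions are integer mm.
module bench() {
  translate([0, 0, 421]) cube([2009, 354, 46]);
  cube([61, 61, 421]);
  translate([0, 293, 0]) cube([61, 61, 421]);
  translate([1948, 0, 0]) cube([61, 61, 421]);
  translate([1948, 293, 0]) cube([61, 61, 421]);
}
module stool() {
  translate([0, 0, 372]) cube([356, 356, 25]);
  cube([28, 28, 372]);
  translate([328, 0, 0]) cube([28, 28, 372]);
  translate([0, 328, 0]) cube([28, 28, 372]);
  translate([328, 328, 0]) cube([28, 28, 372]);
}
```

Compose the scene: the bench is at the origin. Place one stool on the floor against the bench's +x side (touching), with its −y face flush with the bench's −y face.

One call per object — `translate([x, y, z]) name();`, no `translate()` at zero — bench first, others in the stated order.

bench();
translate([2009, 0, 0]) stool();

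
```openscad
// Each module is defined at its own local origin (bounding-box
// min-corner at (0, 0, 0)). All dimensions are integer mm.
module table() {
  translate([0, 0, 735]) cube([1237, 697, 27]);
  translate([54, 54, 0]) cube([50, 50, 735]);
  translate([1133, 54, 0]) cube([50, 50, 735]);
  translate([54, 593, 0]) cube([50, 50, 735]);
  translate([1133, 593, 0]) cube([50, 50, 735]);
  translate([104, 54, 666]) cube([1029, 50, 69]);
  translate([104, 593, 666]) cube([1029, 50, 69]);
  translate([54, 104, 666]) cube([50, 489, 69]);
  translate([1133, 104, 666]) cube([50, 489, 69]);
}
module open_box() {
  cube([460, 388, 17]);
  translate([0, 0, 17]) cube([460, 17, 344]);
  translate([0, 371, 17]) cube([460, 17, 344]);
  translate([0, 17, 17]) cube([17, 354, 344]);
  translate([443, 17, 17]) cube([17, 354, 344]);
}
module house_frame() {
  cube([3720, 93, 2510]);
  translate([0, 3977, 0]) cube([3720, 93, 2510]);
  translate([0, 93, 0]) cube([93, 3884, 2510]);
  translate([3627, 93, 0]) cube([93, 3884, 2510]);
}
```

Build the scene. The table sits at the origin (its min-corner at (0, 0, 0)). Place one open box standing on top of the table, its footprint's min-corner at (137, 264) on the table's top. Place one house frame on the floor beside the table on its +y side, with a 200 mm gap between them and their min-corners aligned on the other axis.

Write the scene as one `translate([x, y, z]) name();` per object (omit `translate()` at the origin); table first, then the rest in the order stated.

table();
translate([137, 264, 762]) open_box();
translate([0, 897, 0]) house_frame();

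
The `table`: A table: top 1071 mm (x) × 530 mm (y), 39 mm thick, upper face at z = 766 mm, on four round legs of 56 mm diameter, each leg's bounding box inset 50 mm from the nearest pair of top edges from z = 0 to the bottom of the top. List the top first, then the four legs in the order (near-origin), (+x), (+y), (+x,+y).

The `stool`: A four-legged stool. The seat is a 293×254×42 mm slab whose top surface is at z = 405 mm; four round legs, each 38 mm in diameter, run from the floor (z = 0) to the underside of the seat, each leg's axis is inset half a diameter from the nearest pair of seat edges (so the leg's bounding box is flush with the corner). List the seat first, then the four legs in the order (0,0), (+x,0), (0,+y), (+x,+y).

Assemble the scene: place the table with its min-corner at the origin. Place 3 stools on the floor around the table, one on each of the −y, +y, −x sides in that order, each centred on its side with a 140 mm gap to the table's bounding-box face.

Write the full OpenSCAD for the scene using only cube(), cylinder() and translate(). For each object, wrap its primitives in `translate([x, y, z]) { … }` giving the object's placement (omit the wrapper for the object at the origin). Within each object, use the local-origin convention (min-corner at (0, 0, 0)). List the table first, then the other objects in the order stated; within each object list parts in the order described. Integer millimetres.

translate([0, 0, 727]) cube([1071, 530, 39]);
translate([78, 78, 0]) cylinder(h = 727, r = 28);
translate([993, 78, 0]) cylinder(h = 727, r = 28);
translate([78, 452, 0]) cylinder(h = 727, r = 28);
translate([993, 452, 0]) cylinder(h = 727, r = 28);
translate([389, -394, 0]) {
  translate([0, 0, 363]) cube([293, 254, 42]);
  translate([19, 19, 0]) cylinder(h = 363, r = 19);
  translate([274, 19, 0]) cylinder(h = 363, r = 19);
  translate([19, 235, 0]) cylinder(h = 363, r = 19);
  translate([274, 235, 0]) cylinder(h = 363, r = 19);
}
translate([389, 670, 0]) {
  translate([0, 0, 363]) cube([293, 254, 42]);
  translate([19, 19, 0]) cylinder(h = 363, r = 19);
  translate([274, 19, 0]) cylinder(h = 363, r = 19);
  translate([19, 235, 0]) cylinder(h = 363, r = 19);
  translate([274, 235, 0]) cylinder(h = 363, r = 19);
}
translate([-433, 138, 0]) {
  translate([0, 0, 363]) cube([293, 254, 42]);
  translate([19, 19, 0]) cylinder(h = 363, r = 19);
  translate([274, 19, 0]) cylinder(h = 363, r = 19);
  translate([19, 235, 0]) cylinder(h = 363, r = 19);
  translate([274, 235, 0]) cylinder(h = 363, r = 19);
}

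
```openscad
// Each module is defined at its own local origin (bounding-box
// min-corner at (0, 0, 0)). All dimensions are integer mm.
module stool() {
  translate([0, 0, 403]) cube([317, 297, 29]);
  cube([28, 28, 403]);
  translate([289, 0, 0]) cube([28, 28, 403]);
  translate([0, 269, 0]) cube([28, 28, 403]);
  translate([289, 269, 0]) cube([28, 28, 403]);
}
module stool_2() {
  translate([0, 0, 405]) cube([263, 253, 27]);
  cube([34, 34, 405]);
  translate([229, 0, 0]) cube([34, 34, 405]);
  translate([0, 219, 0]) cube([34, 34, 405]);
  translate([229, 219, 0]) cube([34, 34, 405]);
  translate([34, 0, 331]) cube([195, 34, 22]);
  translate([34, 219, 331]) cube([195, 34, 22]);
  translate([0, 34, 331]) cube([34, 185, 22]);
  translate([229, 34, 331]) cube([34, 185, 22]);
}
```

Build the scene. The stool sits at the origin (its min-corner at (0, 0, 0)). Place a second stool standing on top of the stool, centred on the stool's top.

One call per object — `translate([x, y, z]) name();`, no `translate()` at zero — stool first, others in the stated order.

stool();
translate([27, 22, 432]) stool_2();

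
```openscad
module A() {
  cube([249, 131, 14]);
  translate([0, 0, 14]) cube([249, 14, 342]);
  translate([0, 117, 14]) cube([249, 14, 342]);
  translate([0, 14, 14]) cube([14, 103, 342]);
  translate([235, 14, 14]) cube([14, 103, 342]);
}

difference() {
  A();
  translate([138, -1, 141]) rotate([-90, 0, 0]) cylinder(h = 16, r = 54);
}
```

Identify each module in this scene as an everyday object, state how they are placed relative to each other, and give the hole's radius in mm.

A is an open box. The open box has a circular hole through its front wall. The hole's radius is 54 mm.

The subtracted cylinder has r = 54 mm.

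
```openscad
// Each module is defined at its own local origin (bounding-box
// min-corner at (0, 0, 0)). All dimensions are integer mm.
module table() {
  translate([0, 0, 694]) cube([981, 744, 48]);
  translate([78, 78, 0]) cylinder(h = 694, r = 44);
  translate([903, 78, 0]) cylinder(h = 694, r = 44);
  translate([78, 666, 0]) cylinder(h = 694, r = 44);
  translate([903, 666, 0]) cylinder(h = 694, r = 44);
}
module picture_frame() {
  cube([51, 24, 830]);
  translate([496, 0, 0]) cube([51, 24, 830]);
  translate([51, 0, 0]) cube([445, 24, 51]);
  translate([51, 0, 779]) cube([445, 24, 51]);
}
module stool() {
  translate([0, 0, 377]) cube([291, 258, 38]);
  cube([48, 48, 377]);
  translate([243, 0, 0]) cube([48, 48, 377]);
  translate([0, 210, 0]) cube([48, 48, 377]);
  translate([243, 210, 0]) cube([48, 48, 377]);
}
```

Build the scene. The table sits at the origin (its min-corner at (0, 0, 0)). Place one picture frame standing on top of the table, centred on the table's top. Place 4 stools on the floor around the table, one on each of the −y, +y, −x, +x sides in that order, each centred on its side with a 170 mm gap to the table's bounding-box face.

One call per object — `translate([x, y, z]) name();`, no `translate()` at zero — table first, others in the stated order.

table();
translate([217, 360, 742]) picture_frame();
translate([345, -428, 0]) stool();
translate([345, 914, 0]) stool();
translate([-461, 243, 0]) stool();
translate([1151, 243, 0]) stool();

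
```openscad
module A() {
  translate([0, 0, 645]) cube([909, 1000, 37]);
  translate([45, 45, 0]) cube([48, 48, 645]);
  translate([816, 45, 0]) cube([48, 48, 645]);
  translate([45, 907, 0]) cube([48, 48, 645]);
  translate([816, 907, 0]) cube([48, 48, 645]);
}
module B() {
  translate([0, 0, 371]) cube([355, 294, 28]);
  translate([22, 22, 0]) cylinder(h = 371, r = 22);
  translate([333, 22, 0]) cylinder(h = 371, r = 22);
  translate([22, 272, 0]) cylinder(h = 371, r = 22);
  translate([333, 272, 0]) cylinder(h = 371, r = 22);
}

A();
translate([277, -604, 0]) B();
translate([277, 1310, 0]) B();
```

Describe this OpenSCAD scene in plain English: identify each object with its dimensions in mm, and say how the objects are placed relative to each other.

A is a table with a 909×1000 mm rectangular top, 37 mm thick, top surface at z = 682 mm, supported by four 48×48 mm square legs, each inset 45 mm from the nearest pair of top edges, running from the floor.

B is a simple wooden stool: a rectangular seat 355 mm (x) by 294 mm (y), 28 mm thick, top face at z = 399 mm, on four round legs, each 44 mm in diameter. The legs rest on z = 0, each leg's axis is inset half a diameter from the nearest pair of seat edges (so the leg's bounding box is flush with the corner).

Two stools sit around the table at the −y, +y sides.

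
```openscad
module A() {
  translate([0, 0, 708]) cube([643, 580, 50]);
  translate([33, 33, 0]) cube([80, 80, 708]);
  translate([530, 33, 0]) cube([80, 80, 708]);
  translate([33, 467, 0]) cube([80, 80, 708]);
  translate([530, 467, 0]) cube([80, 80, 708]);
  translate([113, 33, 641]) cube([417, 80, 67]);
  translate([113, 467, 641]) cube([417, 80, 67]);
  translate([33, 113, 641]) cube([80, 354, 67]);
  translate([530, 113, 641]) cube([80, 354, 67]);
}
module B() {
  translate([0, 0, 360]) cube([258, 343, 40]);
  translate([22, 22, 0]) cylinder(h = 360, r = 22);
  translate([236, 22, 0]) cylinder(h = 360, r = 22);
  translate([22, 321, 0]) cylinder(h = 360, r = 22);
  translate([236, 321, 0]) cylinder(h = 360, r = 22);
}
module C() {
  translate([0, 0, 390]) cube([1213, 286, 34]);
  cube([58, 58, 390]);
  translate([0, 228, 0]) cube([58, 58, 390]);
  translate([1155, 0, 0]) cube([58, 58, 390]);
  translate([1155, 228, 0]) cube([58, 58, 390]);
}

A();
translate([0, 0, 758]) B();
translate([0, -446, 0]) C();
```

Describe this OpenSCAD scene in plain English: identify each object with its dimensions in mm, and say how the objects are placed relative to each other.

A is a table with a 643×580 mm rectangular top, 50 mm thick, top surface at z = 758 mm, supported by four 80×80 mm square legs, each inset 33 mm from the nearest pair of top edges, running from the floor. Four apron rails, 80 mm thick and 67 mm tall, run between adjacent legs with their top edges flush with the underside of the top and their outer faces flush with the legs' outer faces.

B is a simple wooden stool: a rectangular seat 258 mm (x) by 343 mm (y), 40 mm thick, top face at z = 400 mm, on four round legs, each 44 mm in diameter. The legs rest on z = 0, each leg's axis is inset half a diameter from the nearest pair of seat edges (so the leg's bounding box is flush with the corner).

C is a long wooden bench with a 1213 mm (x) × 286 mm (y) seat, 34 mm thick, its top surface 424 mm above the floor. Four 58 mm square legs at the seat corners, flush with the edges, run from z = 0 to the seat underside.

The stool is on top of the table. The bench is on the floor beside the table on its −y side.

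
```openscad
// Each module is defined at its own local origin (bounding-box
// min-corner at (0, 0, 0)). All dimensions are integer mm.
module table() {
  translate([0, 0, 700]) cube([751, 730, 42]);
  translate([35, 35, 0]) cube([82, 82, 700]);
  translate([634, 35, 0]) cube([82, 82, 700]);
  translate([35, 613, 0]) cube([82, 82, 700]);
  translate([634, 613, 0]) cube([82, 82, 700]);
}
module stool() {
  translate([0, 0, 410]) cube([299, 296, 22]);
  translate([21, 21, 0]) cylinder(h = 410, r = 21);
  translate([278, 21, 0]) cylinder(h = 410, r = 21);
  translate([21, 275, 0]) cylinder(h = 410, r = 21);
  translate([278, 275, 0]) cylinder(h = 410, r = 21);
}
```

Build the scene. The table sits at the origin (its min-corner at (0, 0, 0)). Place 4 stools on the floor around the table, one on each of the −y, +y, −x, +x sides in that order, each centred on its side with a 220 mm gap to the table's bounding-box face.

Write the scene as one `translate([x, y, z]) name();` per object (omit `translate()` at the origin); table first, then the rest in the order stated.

table();
translate([226, -516, 0]) stool();
translate([226, 950, 0]) stool();
translate([-519, 217, 0]) stool();
translate([971, 217, 0]) stool();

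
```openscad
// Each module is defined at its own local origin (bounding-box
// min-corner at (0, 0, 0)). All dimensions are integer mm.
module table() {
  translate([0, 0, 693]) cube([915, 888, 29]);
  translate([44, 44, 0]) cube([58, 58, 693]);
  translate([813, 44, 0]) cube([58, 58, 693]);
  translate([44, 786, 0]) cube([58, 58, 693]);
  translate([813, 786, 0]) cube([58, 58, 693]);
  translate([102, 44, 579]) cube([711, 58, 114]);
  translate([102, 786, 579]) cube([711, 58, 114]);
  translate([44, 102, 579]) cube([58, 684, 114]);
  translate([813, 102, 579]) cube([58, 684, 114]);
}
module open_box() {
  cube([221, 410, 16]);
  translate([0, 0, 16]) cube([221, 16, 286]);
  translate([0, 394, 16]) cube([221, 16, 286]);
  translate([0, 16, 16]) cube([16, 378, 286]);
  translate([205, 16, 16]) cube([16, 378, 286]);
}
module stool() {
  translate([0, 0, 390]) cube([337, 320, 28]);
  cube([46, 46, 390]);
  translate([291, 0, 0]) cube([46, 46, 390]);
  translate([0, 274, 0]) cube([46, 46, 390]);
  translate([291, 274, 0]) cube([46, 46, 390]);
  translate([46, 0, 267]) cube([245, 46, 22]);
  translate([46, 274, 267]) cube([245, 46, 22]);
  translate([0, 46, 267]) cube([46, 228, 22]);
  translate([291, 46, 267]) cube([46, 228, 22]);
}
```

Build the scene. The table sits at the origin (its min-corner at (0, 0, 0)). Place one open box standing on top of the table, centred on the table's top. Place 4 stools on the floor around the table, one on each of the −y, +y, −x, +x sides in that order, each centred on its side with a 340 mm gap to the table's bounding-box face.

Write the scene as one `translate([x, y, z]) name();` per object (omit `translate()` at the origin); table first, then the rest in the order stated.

table();
translate([347, 239, 722]) open_box();
translate([289, -660, 0]) stool();
translate([289, 1228, 0]) stool();
translate([-677, 284, 0]) stool();
translate([1255, 284, 0]) stool();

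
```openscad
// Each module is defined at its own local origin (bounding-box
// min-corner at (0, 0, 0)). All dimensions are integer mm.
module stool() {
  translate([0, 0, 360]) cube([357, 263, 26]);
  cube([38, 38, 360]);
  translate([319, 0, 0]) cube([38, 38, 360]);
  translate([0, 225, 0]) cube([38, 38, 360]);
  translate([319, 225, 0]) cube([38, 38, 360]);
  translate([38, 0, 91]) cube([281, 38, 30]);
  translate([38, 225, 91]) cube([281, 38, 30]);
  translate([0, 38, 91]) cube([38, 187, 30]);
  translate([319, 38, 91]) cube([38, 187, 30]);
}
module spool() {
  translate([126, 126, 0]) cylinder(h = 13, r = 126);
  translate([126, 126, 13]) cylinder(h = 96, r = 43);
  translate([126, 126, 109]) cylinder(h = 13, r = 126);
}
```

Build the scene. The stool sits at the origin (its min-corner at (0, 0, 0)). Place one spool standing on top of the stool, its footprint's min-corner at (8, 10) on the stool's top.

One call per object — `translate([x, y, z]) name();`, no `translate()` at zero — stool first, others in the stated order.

stool();
translate([8, 10, 386]) spool();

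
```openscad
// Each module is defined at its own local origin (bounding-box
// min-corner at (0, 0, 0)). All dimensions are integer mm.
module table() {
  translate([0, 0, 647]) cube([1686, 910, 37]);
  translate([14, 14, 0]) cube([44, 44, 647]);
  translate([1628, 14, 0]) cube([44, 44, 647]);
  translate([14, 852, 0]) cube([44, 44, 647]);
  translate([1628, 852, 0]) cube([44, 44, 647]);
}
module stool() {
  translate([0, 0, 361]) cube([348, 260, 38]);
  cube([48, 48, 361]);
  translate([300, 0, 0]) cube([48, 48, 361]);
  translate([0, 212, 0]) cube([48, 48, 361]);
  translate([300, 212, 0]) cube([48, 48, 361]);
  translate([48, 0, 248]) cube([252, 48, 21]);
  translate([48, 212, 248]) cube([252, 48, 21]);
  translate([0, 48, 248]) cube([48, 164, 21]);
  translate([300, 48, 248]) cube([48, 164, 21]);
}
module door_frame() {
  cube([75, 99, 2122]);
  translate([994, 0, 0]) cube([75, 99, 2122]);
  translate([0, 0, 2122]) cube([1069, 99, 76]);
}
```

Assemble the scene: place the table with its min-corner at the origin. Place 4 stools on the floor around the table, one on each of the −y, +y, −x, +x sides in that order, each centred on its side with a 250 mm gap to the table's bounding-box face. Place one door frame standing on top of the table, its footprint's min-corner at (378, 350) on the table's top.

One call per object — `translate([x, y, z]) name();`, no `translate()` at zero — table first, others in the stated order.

table();
translate([669, -510, 0]) stool();
translate([669, 1160, 0]) stool();
translate([-598, 325, 0]) stool();
translate([1936, 325, 0]) stool();
translate([378, 350, 684]) door_frame();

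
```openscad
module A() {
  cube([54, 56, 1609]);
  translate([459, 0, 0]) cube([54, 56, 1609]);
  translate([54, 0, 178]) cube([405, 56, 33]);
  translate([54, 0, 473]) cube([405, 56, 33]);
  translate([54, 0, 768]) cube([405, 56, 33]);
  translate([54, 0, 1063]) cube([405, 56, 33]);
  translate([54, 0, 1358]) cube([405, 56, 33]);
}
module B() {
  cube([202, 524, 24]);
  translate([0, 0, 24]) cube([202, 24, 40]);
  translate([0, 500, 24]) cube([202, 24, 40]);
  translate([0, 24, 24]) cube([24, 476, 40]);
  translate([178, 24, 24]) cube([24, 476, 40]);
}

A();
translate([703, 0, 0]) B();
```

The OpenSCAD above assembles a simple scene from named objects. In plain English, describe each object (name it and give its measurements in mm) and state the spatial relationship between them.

A is a straight ladder. Two 54×56 mm vertical rails, 1609 mm tall, stand 513 mm apart (outside-to-outside) with their front faces coplanar on the −y side. 5 rungs, each 56 mm deep and 33 mm tall, span between the inner faces of the rails, front faces flush with the rails. The lowest rung's underside is at z = 178 mm and rungs are spaced 295 mm apart (underside to underside).

B is an open storage box with external size 202×524×64 mm and wall thickness 24 mm (the base is also 24 mm thick). The base covers the whole footprint; the four walls stand on the base, with the y-facing walls full-width and the x-facing walls fitting between their inner faces.

The open box is on the floor beside the ladder on its +x side.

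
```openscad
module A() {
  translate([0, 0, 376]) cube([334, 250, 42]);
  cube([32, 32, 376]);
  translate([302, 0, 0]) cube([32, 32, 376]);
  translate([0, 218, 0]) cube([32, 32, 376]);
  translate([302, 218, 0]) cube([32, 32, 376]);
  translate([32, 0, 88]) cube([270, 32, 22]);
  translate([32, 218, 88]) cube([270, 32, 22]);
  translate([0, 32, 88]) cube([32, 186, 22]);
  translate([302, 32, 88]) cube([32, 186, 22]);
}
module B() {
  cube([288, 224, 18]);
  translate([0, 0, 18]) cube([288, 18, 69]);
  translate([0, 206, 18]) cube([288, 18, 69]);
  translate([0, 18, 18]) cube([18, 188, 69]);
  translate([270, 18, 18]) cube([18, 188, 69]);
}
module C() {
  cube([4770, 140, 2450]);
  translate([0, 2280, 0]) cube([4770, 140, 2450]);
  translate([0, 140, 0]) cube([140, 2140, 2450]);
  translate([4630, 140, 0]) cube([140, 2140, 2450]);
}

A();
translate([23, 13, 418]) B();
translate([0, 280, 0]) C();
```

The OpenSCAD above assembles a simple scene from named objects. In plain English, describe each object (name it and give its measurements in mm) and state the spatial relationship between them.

A is a four-legged stool. The seat is a 334×250×42 mm slab whose top surface is at z = 418 mm; four square legs, each 32×32 mm in cross-section, run from the floor (z = 0) to the underside of the seat, each flush with a corner of the seat. Four stretchers, 32 mm wide and 22 mm tall, connect adjacent legs with their undersides at z = 88 mm, each running between the inner faces of the legs it joins and aligned with the legs' outer faces on the other axis.

B is an open-topped rectangular box: outside dimensions 288×224×87 mm, with a uniform wall and base thickness of 18 mm. The base is a full 288×224 slab on the floor; four walls sit on top of the base. The front and back walls (the −y and +y sides) span the full width; the two side walls fit between them.

C is the wall frame of a small rectangular building: four walls, each 2450 mm tall and 140 mm thick, enclosing a footprint 4770 mm (x) by 2420 mm (y) outside-to-outside, with no floor or roof. The front and back walls (the −y and +y sides) span the full width; the two side walls fit between them.

The open box is on top of the stool, centred. The house frame is on the floor beside the stool on its +y side.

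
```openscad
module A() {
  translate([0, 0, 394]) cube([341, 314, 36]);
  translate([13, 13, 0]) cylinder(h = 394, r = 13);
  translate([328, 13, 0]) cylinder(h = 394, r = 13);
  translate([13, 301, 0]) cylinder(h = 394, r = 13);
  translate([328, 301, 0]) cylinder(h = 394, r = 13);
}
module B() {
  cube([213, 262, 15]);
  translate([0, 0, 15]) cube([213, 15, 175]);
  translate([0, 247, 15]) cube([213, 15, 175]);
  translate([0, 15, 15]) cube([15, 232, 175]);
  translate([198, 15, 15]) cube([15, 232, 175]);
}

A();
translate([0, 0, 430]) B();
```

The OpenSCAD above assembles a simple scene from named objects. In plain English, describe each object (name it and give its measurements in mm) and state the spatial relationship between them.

A is a four-legged stool. The seat is a 341×314×36 mm slab whose top surface is at z = 430 mm; four round legs, each 26 mm in diameter, run from the floor (z = 0) to the underside of the seat, each leg's axis is inset half a diameter from the nearest pair of seat edges (so the leg's bounding box is flush with the corner).

B is an open storage box with external size 213×262×190 mm and wall thickness 15 mm (the base is also 15 mm thick). The base covers the whole footprint; the four walls stand on the base, with the y-facing walls full-width and the x-facing walls fitting between their inner faces.

The open box is on top of the stool.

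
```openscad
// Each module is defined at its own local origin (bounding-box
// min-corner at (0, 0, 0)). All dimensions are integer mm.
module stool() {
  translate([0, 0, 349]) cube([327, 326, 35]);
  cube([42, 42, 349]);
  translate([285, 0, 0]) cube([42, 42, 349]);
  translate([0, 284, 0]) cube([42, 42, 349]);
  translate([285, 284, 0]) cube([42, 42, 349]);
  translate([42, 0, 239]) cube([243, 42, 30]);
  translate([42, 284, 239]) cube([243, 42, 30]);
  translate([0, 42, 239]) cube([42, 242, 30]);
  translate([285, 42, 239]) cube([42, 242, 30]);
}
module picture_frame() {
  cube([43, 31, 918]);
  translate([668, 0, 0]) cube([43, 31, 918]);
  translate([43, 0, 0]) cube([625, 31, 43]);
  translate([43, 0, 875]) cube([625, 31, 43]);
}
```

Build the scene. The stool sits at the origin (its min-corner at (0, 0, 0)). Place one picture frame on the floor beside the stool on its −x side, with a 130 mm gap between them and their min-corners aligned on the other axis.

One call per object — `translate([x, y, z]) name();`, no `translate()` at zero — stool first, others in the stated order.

stool();
translate([-841, 0, 0]) picture_frame();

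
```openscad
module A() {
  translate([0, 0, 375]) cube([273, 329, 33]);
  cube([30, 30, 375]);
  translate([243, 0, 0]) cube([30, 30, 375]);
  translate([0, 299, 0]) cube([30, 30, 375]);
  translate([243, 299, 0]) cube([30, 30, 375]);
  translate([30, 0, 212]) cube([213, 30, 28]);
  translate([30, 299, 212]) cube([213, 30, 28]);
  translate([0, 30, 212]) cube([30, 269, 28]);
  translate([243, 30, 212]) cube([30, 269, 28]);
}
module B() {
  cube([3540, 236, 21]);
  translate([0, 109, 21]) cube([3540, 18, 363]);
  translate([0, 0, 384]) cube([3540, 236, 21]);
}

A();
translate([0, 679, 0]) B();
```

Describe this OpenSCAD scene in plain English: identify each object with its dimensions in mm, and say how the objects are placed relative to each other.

A is a simple wooden stool: a rectangular seat 273 mm (x) by 329 mm (y), 33 mm thick, top face at z = 408 mm, on four square legs, each 30×30 mm in cross-section. The legs rest on z = 0, each flush with a corner of the seat. Four stretchers, 30 mm wide and 28 mm tall, connect adjacent legs with their undersides at z = 212 mm, each running between the inner faces of the legs it joins and aligned with the legs' outer faces on the other axis.

B is an I-beam lying along x, 3540 mm long. Overall section height 405 mm. Two flanges 236 mm wide (y) and 21 mm thick, one on the floor and one at the top; a web 18 mm thick runs between them, centred on the flange width.

The I-beam is on the floor beside the stool on its +y side.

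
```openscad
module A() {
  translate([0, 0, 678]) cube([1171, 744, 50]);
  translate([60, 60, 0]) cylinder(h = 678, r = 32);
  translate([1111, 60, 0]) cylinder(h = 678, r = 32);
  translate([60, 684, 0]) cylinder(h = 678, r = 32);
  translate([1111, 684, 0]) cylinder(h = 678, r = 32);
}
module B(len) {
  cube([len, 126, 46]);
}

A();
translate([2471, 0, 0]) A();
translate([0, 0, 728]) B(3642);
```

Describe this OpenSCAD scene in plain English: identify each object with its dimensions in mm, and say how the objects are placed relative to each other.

A is a table with a 1171×744 mm rectangular top, 50 mm thick, top surface at z = 728 mm, supported by four round legs of 64 mm diameter, each leg's bounding box inset 28 mm from the nearest pair of top edges, running from the floor.

B is a rectangular beam 3642 mm long (x), 126 mm deep (y), 46 mm thick (z).

The beam spans the tops of two tables placed 1300 mm apart, resting at z = 728 mm.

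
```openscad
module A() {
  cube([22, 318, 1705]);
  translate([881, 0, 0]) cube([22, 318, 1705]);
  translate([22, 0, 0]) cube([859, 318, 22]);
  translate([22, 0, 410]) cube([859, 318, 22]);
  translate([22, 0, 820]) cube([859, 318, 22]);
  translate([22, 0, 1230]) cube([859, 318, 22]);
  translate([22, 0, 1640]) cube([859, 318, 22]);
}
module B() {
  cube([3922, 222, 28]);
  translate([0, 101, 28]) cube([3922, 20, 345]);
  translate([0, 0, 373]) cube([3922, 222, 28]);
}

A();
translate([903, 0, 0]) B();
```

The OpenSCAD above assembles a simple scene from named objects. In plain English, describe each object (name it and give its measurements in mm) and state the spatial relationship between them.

A is an open bookshelf. Two side panels, each 22 mm thick, 318 mm deep and 1705 mm tall, stand 903 mm apart (outside-to-outside). Between them sit 5 shelves, each 22 mm thick and 318 mm deep, spanning the full gap between the sides. The bottom shelf rests on the floor (its underside at z = 0) and the clear gap between one shelf's top and the next shelf's underside is 388 mm.

B is an I-beam lying along x, 3922 mm long. Overall section height 401 mm. Two flanges 222 mm wide (y) and 28 mm thick, one on the floor and one at the top; a web 20 mm thick runs between them, centred on the flange width.

The I-beam is against the bookshelf's +x side, with their −y faces flush.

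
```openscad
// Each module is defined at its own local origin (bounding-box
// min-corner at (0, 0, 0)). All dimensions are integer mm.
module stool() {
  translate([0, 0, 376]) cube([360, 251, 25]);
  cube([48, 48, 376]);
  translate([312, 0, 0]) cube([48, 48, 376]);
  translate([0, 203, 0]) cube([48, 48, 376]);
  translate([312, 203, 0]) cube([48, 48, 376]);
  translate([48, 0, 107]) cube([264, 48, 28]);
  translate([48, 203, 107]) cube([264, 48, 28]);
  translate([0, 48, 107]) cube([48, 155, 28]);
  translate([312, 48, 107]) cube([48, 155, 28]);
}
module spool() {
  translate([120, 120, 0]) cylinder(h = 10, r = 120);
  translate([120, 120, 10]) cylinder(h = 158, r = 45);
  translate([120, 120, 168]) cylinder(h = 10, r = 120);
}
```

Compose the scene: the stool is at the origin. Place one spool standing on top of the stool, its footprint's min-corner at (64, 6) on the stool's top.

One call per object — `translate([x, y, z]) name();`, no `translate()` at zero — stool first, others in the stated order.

stool();
translate([64, 6, 401]) spool();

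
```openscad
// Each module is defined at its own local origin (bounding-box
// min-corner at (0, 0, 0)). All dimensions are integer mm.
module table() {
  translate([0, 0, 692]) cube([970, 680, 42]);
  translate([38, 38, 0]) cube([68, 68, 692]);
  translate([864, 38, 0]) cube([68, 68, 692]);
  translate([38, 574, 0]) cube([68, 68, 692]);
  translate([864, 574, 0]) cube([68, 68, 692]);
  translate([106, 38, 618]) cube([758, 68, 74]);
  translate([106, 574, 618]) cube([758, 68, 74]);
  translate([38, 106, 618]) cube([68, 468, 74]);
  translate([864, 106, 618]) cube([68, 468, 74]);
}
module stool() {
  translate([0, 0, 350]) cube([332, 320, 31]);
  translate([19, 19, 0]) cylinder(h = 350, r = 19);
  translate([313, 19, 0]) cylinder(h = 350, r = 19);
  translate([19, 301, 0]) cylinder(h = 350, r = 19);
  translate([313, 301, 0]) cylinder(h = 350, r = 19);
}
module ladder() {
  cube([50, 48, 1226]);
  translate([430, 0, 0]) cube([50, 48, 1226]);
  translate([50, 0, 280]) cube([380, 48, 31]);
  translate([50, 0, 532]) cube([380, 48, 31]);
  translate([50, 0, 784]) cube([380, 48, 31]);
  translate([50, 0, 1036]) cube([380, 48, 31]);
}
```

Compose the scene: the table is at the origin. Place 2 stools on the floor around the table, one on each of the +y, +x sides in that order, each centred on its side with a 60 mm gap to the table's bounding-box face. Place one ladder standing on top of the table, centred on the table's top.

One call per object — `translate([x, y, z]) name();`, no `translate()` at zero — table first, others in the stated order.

table();
translate([319, 740, 0]) stool();
translate([1030, 180, 0]) stool();
translate([245, 316, 734]) ladder();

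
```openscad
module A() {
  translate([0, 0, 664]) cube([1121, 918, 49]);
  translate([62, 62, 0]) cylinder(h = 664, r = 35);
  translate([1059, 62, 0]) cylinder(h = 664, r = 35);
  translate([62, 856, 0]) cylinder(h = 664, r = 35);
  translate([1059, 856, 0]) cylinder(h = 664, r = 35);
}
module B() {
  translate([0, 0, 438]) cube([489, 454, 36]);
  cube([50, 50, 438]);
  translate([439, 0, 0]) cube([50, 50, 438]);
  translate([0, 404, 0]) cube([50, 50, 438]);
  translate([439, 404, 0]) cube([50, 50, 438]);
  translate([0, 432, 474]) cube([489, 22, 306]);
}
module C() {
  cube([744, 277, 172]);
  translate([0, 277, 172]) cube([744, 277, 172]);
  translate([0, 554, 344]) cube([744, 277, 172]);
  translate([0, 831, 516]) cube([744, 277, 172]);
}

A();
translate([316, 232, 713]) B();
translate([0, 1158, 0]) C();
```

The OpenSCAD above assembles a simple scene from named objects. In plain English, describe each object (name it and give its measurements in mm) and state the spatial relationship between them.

A is a rectangular dining table. The top is 1121×918×49 mm with its upper surface at z = 713 mm. It stands on four round legs of 70 mm diameter, each leg's bounding box inset 27 mm from the nearest pair of top edges, running from the floor to the underside of the top.

B is a chair: 489×454 mm seat, 36 mm thick, top at z = 474 mm, on four 50 mm square corner legs flush with the seat edges. A 22 mm thick backrest slab spans the full seat width, extending 306 mm above the seat top, its back face flush with the seat's +y edge.

C is a run of 4 identical solid stair steps. Each tread is 744×277 mm and each step block is 172 mm high. Step 1 rests on the floor; step k is offset from step 1 by (k−1)×277 mm in y and (k−1)×172 mm in z.

The chair is on top of the table, centred. The staircase is on the floor beside the table on its +y side.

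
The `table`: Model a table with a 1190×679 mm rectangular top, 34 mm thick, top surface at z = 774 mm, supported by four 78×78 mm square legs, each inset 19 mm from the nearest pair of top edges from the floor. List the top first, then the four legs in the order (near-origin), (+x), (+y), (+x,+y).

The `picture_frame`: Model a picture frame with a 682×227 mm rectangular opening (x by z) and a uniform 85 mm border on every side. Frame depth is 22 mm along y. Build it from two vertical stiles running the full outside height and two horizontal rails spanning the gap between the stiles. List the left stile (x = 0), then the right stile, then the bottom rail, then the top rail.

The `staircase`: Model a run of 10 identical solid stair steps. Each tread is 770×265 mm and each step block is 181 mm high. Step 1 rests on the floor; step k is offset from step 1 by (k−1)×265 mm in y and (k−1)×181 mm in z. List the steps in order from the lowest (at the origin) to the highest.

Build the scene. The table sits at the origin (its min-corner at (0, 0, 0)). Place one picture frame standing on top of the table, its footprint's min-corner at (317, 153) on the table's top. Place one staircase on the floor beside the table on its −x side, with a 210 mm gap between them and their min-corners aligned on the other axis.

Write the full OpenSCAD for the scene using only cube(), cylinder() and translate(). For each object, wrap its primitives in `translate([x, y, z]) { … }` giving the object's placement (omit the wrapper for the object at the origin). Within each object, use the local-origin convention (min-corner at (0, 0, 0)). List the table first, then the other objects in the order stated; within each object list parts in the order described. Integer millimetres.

translate([0, 0, 740]) cube([1190, 679, 34]);
translate([19, 19, 0]) cube([78, 78, 740]);
translate([1093, 19, 0]) cube([78, 78, 740]);
translate([19, 582, 0]) cube([78, 78, 740]);
translate([1093, 582, 0]) cube([78, 78, 740]);
translate([317, 153, 774]) {
  cube([85, 22, 397]);
  translate([767, 0, 0]) cube([85, 22, 397]);
  translate([85, 0, 0]) cube([682, 22, 85]);
  translate([85, 0, 312]) cube([682, 22, 85]);
}
translate([-980, 0, 0]) {
  cube([770, 265, 181]);
  translate([0, 265, 181]) cube([770, 265, 181]);
  translate([0, 530, 362]) cube([770, 265, 181]);
  translate([0, 795, 543]) cube([770, 265, 181]);
  translate([0, 1060, 724]) cube([770, 265, 181]);
  translate([0, 1325, 905]) cube([770, 265, 181]);
  translate([0, 1590, 1086]) cube([770, 265, 181]);
  translate([0, 1855, 1267]) cube([770, 265, 181]);
  translate([0, 2120, 1448]) cube([770, 265, 181]);
  translate([0, 2385, 1629]) cube([770, 265, 181]);
}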